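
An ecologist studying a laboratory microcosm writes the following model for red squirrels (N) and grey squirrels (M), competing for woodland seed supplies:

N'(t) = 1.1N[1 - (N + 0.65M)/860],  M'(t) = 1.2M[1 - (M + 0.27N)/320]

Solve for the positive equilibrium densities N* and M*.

N* ≈ 791, M* ≈ 106

Setting both brackets to zero gives the nullclines N + 0.65M = 860 and 0.27N + M = 320.
Substituting M = 320 - 0.27N into the first: N(1 - 0.65·0.27) = 860 - 0.65·320.
So N* = 652/0.825 = 791, and then M* = 320 - 0.27·791 = 106.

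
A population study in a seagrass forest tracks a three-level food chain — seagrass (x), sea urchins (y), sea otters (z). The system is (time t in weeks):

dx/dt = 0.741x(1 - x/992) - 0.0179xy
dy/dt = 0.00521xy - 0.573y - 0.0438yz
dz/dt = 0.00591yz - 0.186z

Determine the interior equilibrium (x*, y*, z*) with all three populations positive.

From dz/dt = 0: 0.00591y* = 0.186, so y* = 31.5.
From dx/dt = 0: 0.741(1 - x*/992) = 0.0179·31.5, giving x* = 992·(1 - 0.76) = 238.
From dy/dt = 0: 0.00521·238 - 0.573 = 0.0438z*, so z* = 0.666/0.0438 = 15.2.

x* ≈ 238, y* ≈ 31.5, z* ≈ 15.2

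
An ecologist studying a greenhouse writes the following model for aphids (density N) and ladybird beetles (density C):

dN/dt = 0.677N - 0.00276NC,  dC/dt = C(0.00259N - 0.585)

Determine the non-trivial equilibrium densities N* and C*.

Set dC/dt = 0 with C > 0: 0.00259N - 0.585 = 0, so N* = 0.585/0.00259 = 226.
Set dN/dt = 0 with N > 0: 0.677 - 0.00276C = 0, so C* = 0.677/0.00276 = 245.

N* ≈ 226, C* ≈ 245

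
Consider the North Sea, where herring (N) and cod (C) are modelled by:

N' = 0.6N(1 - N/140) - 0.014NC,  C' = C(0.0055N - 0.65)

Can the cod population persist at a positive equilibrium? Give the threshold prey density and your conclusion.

Threshold N = 118; K > 118, so yes, the predator persists.

The predator equation gives dC/dt > 0 only when N > 0.65/0.0055 = 118.
Without the predator, N → K = 140. Since 140 > 118, the predator can invade and persist.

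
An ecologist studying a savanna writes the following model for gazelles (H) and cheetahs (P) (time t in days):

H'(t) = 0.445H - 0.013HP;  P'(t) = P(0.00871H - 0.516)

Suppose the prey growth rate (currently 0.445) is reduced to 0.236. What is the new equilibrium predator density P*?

P* ≈ 18.2

At the interior fixed point, setting dH/dt = 0 with H > 0 fixes P* = (prey growth rate)/(HP coefficient) — independent of the other coefficients.
With the change, P* = 0.236/0.013 = 18.2; it falls from 34.2.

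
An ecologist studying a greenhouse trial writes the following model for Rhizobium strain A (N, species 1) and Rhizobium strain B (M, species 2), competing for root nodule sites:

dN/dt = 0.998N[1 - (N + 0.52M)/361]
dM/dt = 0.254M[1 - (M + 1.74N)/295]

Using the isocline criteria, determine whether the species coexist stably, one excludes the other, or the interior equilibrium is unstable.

species 1 excludes species 2

Compare the nullcline intercepts: K1/α12 = 361/0.52 = 694 > K2 = 295; K2/α21 = 295/1.74 = 170 < K1 = 361.
Since the inequalities point opposite ways, species 1 can invade but species 2 cannot.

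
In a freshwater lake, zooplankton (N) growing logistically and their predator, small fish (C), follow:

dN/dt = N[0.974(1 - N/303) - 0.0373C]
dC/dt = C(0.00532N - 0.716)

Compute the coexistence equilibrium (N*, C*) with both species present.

N* ≈ 135, C* ≈ 14.5

From dC/dt = 0 with C > 0: 0.00532N* = 0.716, so N* = 135.
Substitute into dN/dt = 0: 0.974(1 - 135/303) = 0.0373C*.
The bracket is 0.556, giving C* = 0.541/0.0373 = 14.5.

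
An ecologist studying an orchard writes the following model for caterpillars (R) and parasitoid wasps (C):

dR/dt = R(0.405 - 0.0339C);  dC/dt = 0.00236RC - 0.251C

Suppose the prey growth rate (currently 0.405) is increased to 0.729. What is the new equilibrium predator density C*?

C* ≈ 21.5

At the interior fixed point, setting dR/dt = 0 with R > 0 fixes C* = (prey growth rate)/(RC coefficient) — independent of the other coefficients.
With the change, C* = 0.729/0.0339 = 21.5; it rises from 11.9.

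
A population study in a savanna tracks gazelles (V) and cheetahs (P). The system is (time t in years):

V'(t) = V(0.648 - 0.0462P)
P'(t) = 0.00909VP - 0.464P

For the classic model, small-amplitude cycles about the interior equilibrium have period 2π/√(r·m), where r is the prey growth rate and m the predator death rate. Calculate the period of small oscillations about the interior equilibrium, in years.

T ≈ 11.5 years

Here r = 0.648 and m = 0.464, so r·m = 0.301.
ω = √0.301 = 0.548 per year, hence T = 2π/ω ≈ 11.5 years.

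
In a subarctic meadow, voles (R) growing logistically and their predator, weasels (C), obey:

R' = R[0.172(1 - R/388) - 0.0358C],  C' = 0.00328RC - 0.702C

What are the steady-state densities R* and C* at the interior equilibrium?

R* ≈ 214, C* ≈ 2.15

From dC/dt = 0 with C > 0: 0.00328R* = 0.702, so R* = 214.
Substitute into dR/dt = 0: 0.172(1 - 214/388) = 0.0358C*.
The bracket is 0.448, giving C* = 0.0771/0.0358 = 2.15.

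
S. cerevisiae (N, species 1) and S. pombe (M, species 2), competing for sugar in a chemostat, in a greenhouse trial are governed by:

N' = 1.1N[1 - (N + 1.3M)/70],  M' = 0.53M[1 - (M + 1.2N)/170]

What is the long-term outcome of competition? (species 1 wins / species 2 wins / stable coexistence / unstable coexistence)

Compare the nullcline intercepts: K1/α12 = 70/1.3 = 53.8 < K2 = 170; K2/α21 = 170/1.2 = 142 > K1 = 70.
Since the inequalities point opposite ways, species 2 can invade but species 1 cannot.

species 2 excludes species 1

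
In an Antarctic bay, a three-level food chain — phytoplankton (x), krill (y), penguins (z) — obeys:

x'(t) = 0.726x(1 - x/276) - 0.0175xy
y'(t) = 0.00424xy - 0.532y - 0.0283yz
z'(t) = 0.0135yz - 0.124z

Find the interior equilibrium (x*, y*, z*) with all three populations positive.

From dz/dt = 0: 0.0135y* = 0.124, so y* = 9.19.
From dx/dt = 0: 0.726(1 - x*/276) = 0.0175·9.19, giving x* = 276·(1 - 0.221) = 215.
From dy/dt = 0: 0.00424·215 - 0.532 = 0.0283z*, so z* = 0.379/0.0283 = 13.4.

x* ≈ 215, y* ≈ 9.19, z* ≈ 13.4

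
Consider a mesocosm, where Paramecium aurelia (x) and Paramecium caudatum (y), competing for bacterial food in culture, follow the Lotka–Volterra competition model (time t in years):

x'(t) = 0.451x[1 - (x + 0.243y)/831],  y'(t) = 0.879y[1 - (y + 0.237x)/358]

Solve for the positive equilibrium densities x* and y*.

x* ≈ 789, y* ≈ 171

Setting both brackets to zero gives the nullclines x + 0.243y = 831 and 0.237x + y = 358.
Substituting y = 358 - 0.237x into the first: x(1 - 0.243·0.237) = 831 - 0.243·358.
So x* = 744/0.942 = 789, and then y* = 358 - 0.237·789 = 171.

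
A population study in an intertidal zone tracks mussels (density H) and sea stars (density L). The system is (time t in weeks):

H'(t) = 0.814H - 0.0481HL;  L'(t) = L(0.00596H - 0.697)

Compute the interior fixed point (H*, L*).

H* ≈ 117, L* ≈ 16.9

Set dL/dt = 0 with L > 0: 0.00596H - 0.697 = 0, so H* = 0.697/0.00596 = 117.
Set dH/dt = 0 with H > 0: 0.814 - 0.0481L = 0, so L* = 0.814/0.0481 = 16.9.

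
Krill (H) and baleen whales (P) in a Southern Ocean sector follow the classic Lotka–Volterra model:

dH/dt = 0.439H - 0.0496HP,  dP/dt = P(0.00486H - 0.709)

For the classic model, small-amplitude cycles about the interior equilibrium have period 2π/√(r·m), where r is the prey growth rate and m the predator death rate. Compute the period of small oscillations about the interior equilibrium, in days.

T ≈ 11.3 days

Here r = 0.439 and m = 0.709, so r·m = 0.311.
ω = √0.311 = 0.558 per day, hence T = 2π/ω ≈ 11.3 days.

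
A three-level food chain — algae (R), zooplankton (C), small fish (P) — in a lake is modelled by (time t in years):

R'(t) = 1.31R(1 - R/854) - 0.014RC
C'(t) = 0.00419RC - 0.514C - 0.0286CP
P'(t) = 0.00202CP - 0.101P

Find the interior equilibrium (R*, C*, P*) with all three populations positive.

R* ≈ 398, C* ≈ 50, P* ≈ 40.3

From dP/dt = 0: 0.00202C* = 0.101, so C* = 50.
From dR/dt = 0: 1.31(1 - R*/854) = 0.014·50, giving R* = 854·(1 - 0.534) = 398.
From dC/dt = 0: 0.00419·398 - 0.514 = 0.0286P*, so P* = 1.15/0.0286 = 40.3.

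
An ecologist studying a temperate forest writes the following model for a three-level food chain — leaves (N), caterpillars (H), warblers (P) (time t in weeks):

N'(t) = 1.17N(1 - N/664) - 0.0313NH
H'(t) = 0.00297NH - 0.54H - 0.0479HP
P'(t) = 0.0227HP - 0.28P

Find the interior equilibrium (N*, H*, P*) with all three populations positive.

N* ≈ 445, H* ≈ 12.3, P* ≈ 16.3

From dP/dt = 0: 0.0227H* = 0.28, so H* = 12.3.
From dN/dt = 0: 1.17(1 - N*/664) = 0.0313·12.3, giving N* = 664·(1 - 0.33) = 445.
From dH/dt = 0: 0.00297·445 - 0.54 = 0.0479P*, so P* = 0.781/0.0479 = 16.3.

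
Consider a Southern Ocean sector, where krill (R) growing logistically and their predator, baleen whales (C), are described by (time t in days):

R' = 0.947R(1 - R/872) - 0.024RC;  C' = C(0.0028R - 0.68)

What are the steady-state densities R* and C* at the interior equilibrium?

R* ≈ 243, C* ≈ 28.5

From dC/dt = 0 with C > 0: 0.0028R* = 0.68, so R* = 243.
Substitute into dR/dt = 0: 0.947(1 - 243/872) = 0.024C*.
The bracket is 0.721, giving C* = 0.683/0.024 = 28.5.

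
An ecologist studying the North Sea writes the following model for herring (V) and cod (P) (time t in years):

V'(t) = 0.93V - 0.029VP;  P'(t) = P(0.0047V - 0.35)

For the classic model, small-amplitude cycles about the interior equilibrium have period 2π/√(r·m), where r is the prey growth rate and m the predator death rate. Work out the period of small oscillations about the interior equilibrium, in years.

T ≈ 11 years

Here r = 0.93 and m = 0.35, so r·m = 0.326.
ω = √0.326 = 0.571 per year, hence T = 2π/ω ≈ 11 years.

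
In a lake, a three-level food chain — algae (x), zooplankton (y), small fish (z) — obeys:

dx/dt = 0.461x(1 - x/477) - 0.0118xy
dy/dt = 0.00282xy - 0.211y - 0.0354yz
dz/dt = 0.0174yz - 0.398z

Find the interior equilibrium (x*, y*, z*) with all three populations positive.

x* ≈ 198, y* ≈ 22.9, z* ≈ 9.79

From dz/dt = 0: 0.0174y* = 0.398, so y* = 22.9.
From dx/dt = 0: 0.461(1 - x*/477) = 0.0118·22.9, giving x* = 477·(1 - 0.585) = 198.
From dy/dt = 0: 0.00282·198 - 0.211 = 0.0354z*, so z* = 0.347/0.0354 = 9.79.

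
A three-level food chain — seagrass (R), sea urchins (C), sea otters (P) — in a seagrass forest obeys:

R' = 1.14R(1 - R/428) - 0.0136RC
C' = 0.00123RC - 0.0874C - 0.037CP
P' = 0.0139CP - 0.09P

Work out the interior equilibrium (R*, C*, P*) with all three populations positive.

From dP/dt = 0: 0.0139C* = 0.09, so C* = 6.47.
From dR/dt = 0: 1.14(1 - R*/428) = 0.0136·6.47, giving R* = 428·(1 - 0.0772) = 395.
From dC/dt = 0: 0.00123·395 - 0.0874 = 0.037P*, so P* = 0.398/0.037 = 10.8.

R* ≈ 395, C* ≈ 6.47, P* ≈ 10.8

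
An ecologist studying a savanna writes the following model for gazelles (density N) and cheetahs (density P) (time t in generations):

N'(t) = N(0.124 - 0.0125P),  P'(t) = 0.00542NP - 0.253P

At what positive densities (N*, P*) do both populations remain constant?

Set dP/dt = 0 with P > 0: 0.00542N - 0.253 = 0, so N* = 0.253/0.00542 = 46.7.
Set dN/dt = 0 with N > 0: 0.124 - 0.0125P = 0, so P* = 0.124/0.0125 = 9.92.

N* ≈ 46.7, P* ≈ 9.92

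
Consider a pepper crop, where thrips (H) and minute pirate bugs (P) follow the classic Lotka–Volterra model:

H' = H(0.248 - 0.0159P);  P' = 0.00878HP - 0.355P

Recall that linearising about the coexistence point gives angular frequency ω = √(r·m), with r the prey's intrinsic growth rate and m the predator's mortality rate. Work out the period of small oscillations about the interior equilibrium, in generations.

T ≈ 21.2 generations

Here r = 0.248 and m = 0.355, so r·m = 0.088.
ω = √0.088 = 0.297 per generation, hence T = 2π/ω ≈ 21.2 generations.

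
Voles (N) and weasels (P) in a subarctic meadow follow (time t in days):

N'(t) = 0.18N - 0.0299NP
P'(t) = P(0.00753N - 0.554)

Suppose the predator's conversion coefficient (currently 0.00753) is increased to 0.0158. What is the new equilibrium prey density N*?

N* ≈ 35.1

At the interior fixed point, setting dP/dt = 0 with P > 0 fixes N* = (predator death rate)/(NP coefficient) — independent of the other coefficients.
With the change, N* = 0.554/0.0158 = 35.1; it falls from 73.6.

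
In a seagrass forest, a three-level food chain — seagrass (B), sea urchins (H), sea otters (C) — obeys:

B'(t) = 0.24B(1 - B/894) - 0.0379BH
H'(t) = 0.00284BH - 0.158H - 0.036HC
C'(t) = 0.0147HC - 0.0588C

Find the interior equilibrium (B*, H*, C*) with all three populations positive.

B* ≈ 329, H* ≈ 4, C* ≈ 21.6

From dC/dt = 0: 0.0147H* = 0.0588, so H* = 4.
From dB/dt = 0: 0.24(1 - B*/894) = 0.0379·4, giving B* = 894·(1 - 0.632) = 329.
From dH/dt = 0: 0.00284·329 - 0.158 = 0.036C*, so C* = 0.777/0.036 = 21.6.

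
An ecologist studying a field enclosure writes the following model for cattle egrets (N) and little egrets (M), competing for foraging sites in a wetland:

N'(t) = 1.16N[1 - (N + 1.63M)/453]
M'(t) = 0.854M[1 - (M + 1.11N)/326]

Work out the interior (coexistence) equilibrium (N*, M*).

N* ≈ 96.8, M* ≈ 218

Setting both brackets to zero gives the nullclines N + 1.63M = 453 and 1.11N + M = 326.
Substituting M = 326 - 1.11N into the first: N(1 - 1.63·1.11) = 453 - 1.63·326.
So N* = -78.4/-0.809 = 96.8, and then M* = 326 - 1.11·96.8 = 218.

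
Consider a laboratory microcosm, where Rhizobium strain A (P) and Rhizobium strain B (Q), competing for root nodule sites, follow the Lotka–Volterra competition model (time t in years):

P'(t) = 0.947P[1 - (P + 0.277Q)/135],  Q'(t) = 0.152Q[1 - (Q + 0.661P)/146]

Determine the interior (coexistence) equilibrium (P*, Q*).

P* ≈ 116, Q* ≈ 69.5

Setting both brackets to zero gives the nullclines P + 0.277Q = 135 and 0.661P + Q = 146.
Substituting Q = 146 - 0.661P into the first: P(1 - 0.277·0.661) = 135 - 0.277·146.
So P* = 94.6/0.817 = 116, and then Q* = 146 - 0.661·116 = 69.5.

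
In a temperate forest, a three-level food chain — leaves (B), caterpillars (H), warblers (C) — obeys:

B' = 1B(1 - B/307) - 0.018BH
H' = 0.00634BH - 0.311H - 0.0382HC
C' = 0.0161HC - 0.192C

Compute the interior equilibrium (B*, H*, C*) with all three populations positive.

B* ≈ 241, H* ≈ 11.9, C* ≈ 31.9

From dC/dt = 0: 0.0161H* = 0.192, so H* = 11.9.
From dB/dt = 0: 1(1 - B*/307) = 0.018·11.9, giving B* = 307·(1 - 0.215) = 241.
From dH/dt = 0: 0.00634·241 - 0.311 = 0.0382C*, so C* = 1.22/0.0382 = 31.9.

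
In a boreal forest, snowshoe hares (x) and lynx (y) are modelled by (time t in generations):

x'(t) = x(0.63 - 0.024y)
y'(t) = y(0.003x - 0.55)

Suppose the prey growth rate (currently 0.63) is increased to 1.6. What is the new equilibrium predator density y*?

y* ≈ 66.7

At the interior fixed point, setting dx/dt = 0 with x > 0 fixes y* = (prey growth rate)/(xy coefficient) — independent of the other coefficients.
With the change, y* = 1.6/0.024 = 66.7; it rises from 26.2.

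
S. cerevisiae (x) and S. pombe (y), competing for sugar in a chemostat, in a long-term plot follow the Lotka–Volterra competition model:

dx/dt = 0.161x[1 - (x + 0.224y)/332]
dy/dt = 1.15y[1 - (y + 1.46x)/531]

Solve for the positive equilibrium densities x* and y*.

x* ≈ 317, y* ≈ 68.8

Setting both brackets to zero gives the nullclines x + 0.224y = 332 and 1.46x + y = 531.
Substituting y = 531 - 1.46x into the first: x(1 - 0.224·1.46) = 332 - 0.224·531.
So x* = 213/0.673 = 317, and then y* = 531 - 1.46·317 = 68.8.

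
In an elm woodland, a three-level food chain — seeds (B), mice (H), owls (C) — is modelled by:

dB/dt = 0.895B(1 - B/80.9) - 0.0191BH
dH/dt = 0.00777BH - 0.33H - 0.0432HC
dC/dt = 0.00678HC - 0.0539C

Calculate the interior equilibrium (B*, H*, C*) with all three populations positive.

B* ≈ 67.2, H* ≈ 7.95, C* ≈ 4.44

From dC/dt = 0: 0.00678H* = 0.0539, so H* = 7.95.
From dB/dt = 0: 0.895(1 - B*/80.9) = 0.0191·7.95, giving B* = 80.9·(1 - 0.17) = 67.2.
From dH/dt = 0: 0.00777·67.2 - 0.33 = 0.0432C*, so C* = 0.192/0.0432 = 4.44.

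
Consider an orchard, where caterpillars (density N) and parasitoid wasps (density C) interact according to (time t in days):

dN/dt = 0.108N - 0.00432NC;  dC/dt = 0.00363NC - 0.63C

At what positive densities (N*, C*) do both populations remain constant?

N* ≈ 174, C* ≈ 25

Set dC/dt = 0 with C > 0: 0.00363N - 0.63 = 0, so N* = 0.63/0.00363 = 174.
Set dN/dt = 0 with N > 0: 0.108 - 0.00432C = 0, so C* = 0.108/0.00432 = 25.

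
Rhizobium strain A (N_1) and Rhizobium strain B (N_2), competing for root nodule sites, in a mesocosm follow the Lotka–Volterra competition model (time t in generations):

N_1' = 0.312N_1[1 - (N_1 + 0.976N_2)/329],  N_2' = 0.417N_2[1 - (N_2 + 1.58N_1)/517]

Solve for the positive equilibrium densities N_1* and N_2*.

Setting both brackets to zero gives the nullclines N_1 + 0.976N_2 = 329 and 1.58N_1 + N_2 = 517.
Substituting N_2 = 517 - 1.58N_1 into the first: N_1(1 - 0.976·1.58) = 329 - 0.976·517.
So N_1* = -176/-0.542 = 324, and then N_2* = 517 - 1.58·324 = 5.2.

N_1* ≈ 324, N_2* ≈ 5.2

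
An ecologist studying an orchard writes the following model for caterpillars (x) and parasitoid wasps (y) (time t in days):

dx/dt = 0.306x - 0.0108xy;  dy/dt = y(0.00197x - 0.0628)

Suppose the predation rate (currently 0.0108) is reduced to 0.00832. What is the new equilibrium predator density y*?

y* ≈ 36.8

At the interior fixed point, setting dx/dt = 0 with x > 0 fixes y* = (prey growth rate)/(xy coefficient) — independent of the other coefficients.
With the change, y* = 0.306/0.00832 = 36.8; it rises from 28.3.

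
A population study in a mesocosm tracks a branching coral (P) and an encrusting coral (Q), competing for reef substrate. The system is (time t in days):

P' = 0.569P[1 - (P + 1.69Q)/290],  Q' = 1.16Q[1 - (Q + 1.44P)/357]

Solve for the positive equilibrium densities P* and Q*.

P* ≈ 219, Q* ≈ 42.3

Setting both brackets to zero gives the nullclines P + 1.69Q = 290 and 1.44P + Q = 357.
Substituting Q = 357 - 1.44P into the first: P(1 - 1.69·1.44) = 290 - 1.69·357.
So P* = -313/-1.43 = 219, and then Q* = 357 - 1.44·219 = 42.3.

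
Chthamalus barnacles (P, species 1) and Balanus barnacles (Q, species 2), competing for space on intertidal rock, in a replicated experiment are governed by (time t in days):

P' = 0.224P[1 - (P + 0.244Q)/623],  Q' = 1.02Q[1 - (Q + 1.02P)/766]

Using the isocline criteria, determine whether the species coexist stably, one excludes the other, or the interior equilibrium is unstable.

stable coexistence

Compare the nullcline intercepts: K1/α12 = 623/0.244 = 2550 > K2 = 766; K2/α21 = 766/1.02 = 751 > K1 = 623.
Since both inequalities hold, each species can invade when rare, so the interior equilibrium is stable.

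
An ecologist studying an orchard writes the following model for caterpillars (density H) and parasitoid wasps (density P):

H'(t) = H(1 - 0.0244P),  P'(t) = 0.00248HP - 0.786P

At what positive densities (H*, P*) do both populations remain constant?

Set dP/dt = 0 with P > 0: 0.00248H - 0.786 = 0, so H* = 0.786/0.00248 = 317.
Set dH/dt = 0 with H > 0: 1 - 0.0244P = 0, so P* = 1/0.0244 = 41.

H* ≈ 317, P* ≈ 41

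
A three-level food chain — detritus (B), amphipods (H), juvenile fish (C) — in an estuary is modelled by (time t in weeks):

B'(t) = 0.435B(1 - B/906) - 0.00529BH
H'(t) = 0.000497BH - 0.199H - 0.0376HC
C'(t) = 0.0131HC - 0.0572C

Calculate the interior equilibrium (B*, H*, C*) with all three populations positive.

B* ≈ 858, H* ≈ 4.37, C* ≈ 6.05

From dC/dt = 0: 0.0131H* = 0.0572, so H* = 4.37.
From dB/dt = 0: 0.435(1 - B*/906) = 0.00529·4.37, giving B* = 906·(1 - 0.0531) = 858.
From dH/dt = 0: 0.000497·858 - 0.199 = 0.0376C*, so C* = 0.227/0.0376 = 6.05.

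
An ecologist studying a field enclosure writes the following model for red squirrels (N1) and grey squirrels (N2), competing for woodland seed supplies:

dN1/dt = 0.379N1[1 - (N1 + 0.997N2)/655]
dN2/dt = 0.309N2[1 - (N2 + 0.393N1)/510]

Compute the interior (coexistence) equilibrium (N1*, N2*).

N1* ≈ 241, N2* ≈ 415

Setting both brackets to zero gives the nullclines N1 + 0.997N2 = 655 and 0.393N1 + N2 = 510.
Substituting N2 = 510 - 0.393N1 into the first: N1(1 - 0.997·0.393) = 655 - 0.997·510.
So N1* = 147/0.608 = 241, and then N2* = 510 - 0.393·241 = 415.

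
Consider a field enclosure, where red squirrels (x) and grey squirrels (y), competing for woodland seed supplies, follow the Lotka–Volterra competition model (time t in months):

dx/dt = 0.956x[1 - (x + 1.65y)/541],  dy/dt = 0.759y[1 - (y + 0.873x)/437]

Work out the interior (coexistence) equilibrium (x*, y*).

x* ≈ 409, y* ≈ 80.1

Setting both brackets to zero gives the nullclines x + 1.65y = 541 and 0.873x + y = 437.
Substituting y = 437 - 0.873x into the first: x(1 - 1.65·0.873) = 541 - 1.65·437.
So x* = -180/-0.44 = 409, and then y* = 437 - 0.873·409 = 80.1.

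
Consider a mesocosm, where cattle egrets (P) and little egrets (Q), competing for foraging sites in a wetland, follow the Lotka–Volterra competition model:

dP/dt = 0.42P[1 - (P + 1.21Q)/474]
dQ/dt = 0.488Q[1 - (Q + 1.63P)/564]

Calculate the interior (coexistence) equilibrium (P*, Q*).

P* ≈ 214, Q* ≈ 215

Setting both brackets to zero gives the nullclines P + 1.21Q = 474 and 1.63P + Q = 564.
Substituting Q = 564 - 1.63P into the first: P(1 - 1.21·1.63) = 474 - 1.21·564.
So P* = -208/-0.972 = 214, and then Q* = 564 - 1.63·214 = 215.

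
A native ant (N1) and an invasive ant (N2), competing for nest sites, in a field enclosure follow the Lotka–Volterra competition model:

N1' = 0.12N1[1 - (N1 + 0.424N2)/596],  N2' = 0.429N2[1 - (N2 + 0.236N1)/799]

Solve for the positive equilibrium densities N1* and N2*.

N1* ≈ 286, N2* ≈ 732

Setting both brackets to zero gives the nullclines N1 + 0.424N2 = 596 and 0.236N1 + N2 = 799.
Substituting N2 = 799 - 0.236N1 into the first: N1(1 - 0.424·0.236) = 596 - 0.424·799.
So N1* = 257/0.9 = 286, and then N2* = 799 - 0.236·286 = 732.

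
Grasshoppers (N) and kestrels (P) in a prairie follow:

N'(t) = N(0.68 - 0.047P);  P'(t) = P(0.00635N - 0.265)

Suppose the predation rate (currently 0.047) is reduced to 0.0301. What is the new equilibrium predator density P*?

At the interior fixed point, setting dN/dt = 0 with N > 0 fixes P* = (prey growth rate)/(NP coefficient) — independent of the other coefficients.
With the change, P* = 0.68/0.0301 = 22.6; it rises from 14.5.

P* ≈ 22.6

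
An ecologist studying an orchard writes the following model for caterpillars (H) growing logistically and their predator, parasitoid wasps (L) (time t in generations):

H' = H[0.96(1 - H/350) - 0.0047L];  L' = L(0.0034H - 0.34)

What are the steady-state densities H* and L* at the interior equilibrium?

H* ≈ 100, L* ≈ 146

From dL/dt = 0 with L > 0: 0.0034H* = 0.34, so H* = 100.
Substitute into dH/dt = 0: 0.96(1 - 100/350) = 0.0047L*.
The bracket is 0.714, giving L* = 0.686/0.0047 = 146.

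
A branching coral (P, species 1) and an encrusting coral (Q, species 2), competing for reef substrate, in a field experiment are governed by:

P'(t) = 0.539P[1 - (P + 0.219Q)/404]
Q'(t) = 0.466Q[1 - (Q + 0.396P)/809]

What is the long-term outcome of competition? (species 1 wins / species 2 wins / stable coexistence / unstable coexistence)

stable coexistence

Compare the nullcline intercepts: K1/α12 = 404/0.219 = 1840 > K2 = 809; K2/α21 = 809/0.396 = 2040 > K1 = 404.
Since both inequalities hold, each species can invade when rare, so the interior equilibrium is stable.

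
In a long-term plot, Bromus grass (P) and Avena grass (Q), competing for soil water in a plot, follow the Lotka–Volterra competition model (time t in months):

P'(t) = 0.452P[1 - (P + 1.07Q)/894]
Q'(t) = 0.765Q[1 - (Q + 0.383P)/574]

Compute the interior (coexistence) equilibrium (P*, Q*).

Setting both brackets to zero gives the nullclines P + 1.07Q = 894 and 0.383P + Q = 574.
Substituting Q = 574 - 0.383P into the first: P(1 - 1.07·0.383) = 894 - 1.07·574.
So P* = 280/0.59 = 474, and then Q* = 574 - 0.383·474 = 392.

P* ≈ 474, Q* ≈ 392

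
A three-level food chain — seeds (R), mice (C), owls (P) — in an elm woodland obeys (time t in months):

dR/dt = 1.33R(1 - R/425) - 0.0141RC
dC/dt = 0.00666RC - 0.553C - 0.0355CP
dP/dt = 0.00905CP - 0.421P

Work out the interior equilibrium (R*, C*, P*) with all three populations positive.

From dP/dt = 0: 0.00905C* = 0.421, so C* = 46.5.
From dR/dt = 0: 1.33(1 - R*/425) = 0.0141·46.5, giving R* = 425·(1 - 0.493) = 215.
From dC/dt = 0: 0.00666·215 - 0.553 = 0.0355P*, so P* = 0.882/0.0355 = 24.8.

R* ≈ 215, C* ≈ 46.5, P* ≈ 24.8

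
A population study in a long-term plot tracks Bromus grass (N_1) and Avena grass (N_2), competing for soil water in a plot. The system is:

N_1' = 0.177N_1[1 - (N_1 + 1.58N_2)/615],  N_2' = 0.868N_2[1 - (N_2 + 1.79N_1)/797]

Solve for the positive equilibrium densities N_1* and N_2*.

N_1* ≈ 352, N_2* ≈ 166

Setting both brackets to zero gives the nullclines N_1 + 1.58N_2 = 615 and 1.79N_1 + N_2 = 797.
Substituting N_2 = 797 - 1.79N_1 into the first: N_1(1 - 1.58·1.79) = 615 - 1.58·797.
So N_1* = -644/-1.83 = 352, and then N_2* = 797 - 1.79·352 = 166.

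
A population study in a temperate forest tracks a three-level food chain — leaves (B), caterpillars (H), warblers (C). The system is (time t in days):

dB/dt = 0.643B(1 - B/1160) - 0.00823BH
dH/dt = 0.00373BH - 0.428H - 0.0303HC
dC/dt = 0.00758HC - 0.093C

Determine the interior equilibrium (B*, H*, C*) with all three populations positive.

B* ≈ 978, H* ≈ 12.3, C* ≈ 106

From dC/dt = 0: 0.00758H* = 0.093, so H* = 12.3.
From dB/dt = 0: 0.643(1 - B*/1160) = 0.00823·12.3, giving B* = 1160·(1 - 0.157) = 978.
From dH/dt = 0: 0.00373·978 - 0.428 = 0.0303C*, so C* = 3.22/0.0303 = 106.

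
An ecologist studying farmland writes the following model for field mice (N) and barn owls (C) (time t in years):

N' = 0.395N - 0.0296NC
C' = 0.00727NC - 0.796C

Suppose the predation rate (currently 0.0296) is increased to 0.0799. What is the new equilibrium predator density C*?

C* ≈ 4.94

At the interior fixed point, setting dN/dt = 0 with N > 0 fixes C* = (prey growth rate)/(NC coefficient) — independent of the other coefficients.
With the change, C* = 0.395/0.0799 = 4.94; it falls from 13.3.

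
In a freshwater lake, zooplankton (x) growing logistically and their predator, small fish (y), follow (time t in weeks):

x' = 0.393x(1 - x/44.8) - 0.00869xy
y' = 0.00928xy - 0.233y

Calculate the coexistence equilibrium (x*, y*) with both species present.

x* ≈ 25.1, y* ≈ 19.9

From dy/dt = 0 with y > 0: 0.00928x* = 0.233, so x* = 25.1.
Substitute into dx/dt = 0: 0.393(1 - 25.1/44.8) = 0.00869y*.
The bracket is 0.44, giving y* = 0.173/0.00869 = 19.9.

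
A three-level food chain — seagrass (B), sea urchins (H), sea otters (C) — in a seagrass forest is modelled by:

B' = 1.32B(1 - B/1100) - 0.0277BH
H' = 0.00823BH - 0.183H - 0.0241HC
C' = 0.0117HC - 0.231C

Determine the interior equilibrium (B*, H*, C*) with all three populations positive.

B* ≈ 644, H* ≈ 19.7, C* ≈ 212

From dC/dt = 0: 0.0117H* = 0.231, so H* = 19.7.
From dB/dt = 0: 1.32(1 - B*/1100) = 0.0277·19.7, giving B* = 1100·(1 - 0.414) = 644.
From dH/dt = 0: 0.00823·644 - 0.183 = 0.0241C*, so C* = 5.12/0.0241 = 212.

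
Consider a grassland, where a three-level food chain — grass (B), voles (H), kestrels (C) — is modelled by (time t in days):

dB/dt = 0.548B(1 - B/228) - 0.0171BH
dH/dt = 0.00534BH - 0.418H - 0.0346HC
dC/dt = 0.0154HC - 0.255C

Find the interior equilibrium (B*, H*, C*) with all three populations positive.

B* ≈ 110, H* ≈ 16.6, C* ≈ 4.93

From dC/dt = 0: 0.0154H* = 0.255, so H* = 16.6.
From dB/dt = 0: 0.548(1 - B*/228) = 0.0171·16.6, giving B* = 228·(1 - 0.517) = 110.
From dH/dt = 0: 0.00534·110 - 0.418 = 0.0346C*, so C* = 0.17/0.0346 = 4.93.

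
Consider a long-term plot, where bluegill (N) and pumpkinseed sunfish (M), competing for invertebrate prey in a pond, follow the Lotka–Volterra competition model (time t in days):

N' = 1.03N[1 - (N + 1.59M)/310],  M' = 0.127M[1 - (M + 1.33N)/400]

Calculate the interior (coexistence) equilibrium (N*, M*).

Setting both brackets to zero gives the nullclines N + 1.59M = 310 and 1.33N + M = 400.
Substituting M = 400 - 1.33N into the first: N(1 - 1.59·1.33) = 310 - 1.59·400.
So N* = -326/-1.11 = 292, and then M* = 400 - 1.33·292 = 11.

N* ≈ 292, M* ≈ 11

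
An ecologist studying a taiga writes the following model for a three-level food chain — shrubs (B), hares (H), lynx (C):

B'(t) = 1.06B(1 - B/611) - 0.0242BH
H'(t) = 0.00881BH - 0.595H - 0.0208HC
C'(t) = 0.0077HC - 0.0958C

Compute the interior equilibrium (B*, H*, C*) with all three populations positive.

From dC/dt = 0: 0.0077H* = 0.0958, so H* = 12.4.
From dB/dt = 0: 1.06(1 - B*/611) = 0.0242·12.4, giving B* = 611·(1 - 0.284) = 437.
From dH/dt = 0: 0.00881·437 - 0.595 = 0.0208C*, so C* = 3.26/0.0208 = 157.

B* ≈ 437, H* ≈ 12.4, C* ≈ 157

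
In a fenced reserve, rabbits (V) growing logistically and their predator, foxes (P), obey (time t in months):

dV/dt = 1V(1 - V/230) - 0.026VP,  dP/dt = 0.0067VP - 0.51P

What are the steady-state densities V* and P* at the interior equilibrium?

From dP/dt = 0 with P > 0: 0.0067V* = 0.51, so V* = 76.1.
Substitute into dV/dt = 0: 1(1 - 76.1/230) = 0.026P*.
The bracket is 0.669, giving P* = 0.669/0.026 = 25.7.

V* ≈ 76.1, P* ≈ 25.7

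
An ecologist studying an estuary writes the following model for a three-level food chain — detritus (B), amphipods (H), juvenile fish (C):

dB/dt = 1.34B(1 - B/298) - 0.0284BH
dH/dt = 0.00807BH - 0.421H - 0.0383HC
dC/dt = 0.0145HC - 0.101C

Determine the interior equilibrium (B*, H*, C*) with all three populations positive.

From dC/dt = 0: 0.0145H* = 0.101, so H* = 6.97.
From dB/dt = 0: 1.34(1 - B*/298) = 0.0284·6.97, giving B* = 298·(1 - 0.148) = 254.
From dH/dt = 0: 0.00807·254 - 0.421 = 0.0383C*, so C* = 1.63/0.0383 = 42.5.

B* ≈ 254, H* ≈ 6.97, C* ≈ 42.5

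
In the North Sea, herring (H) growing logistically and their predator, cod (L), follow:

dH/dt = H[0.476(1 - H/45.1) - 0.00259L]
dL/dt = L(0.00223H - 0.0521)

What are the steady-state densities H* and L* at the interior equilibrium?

H* ≈ 23.4, L* ≈ 88.6

From dL/dt = 0 with L > 0: 0.00223H* = 0.0521, so H* = 23.4.
Substitute into dH/dt = 0: 0.476(1 - 23.4/45.1) = 0.00259L*.
The bracket is 0.482, giving L* = 0.229/0.00259 = 88.6.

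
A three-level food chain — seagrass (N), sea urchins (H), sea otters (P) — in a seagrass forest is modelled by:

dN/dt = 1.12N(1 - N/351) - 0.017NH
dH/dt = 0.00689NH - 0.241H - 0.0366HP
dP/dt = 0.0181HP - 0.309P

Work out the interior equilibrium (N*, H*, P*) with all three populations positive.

N* ≈ 260, H* ≈ 17.1, P* ≈ 42.4

From dP/dt = 0: 0.0181H* = 0.309, so H* = 17.1.
From dN/dt = 0: 1.12(1 - N*/351) = 0.017·17.1, giving N* = 351·(1 - 0.259) = 260.
From dH/dt = 0: 0.00689·260 - 0.241 = 0.0366P*, so P* = 1.55/0.0366 = 42.4.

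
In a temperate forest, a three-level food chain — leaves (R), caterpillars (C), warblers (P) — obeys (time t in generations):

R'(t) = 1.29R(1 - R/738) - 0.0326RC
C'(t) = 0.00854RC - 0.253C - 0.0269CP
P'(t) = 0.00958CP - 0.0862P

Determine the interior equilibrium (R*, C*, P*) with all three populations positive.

R* ≈ 570, C* ≈ 9, P* ≈ 172

From dP/dt = 0: 0.00958C* = 0.0862, so C* = 9.
From dR/dt = 0: 1.29(1 - R*/738) = 0.0326·9, giving R* = 738·(1 - 0.227) = 570.
From dC/dt = 0: 0.00854·570 - 0.253 = 0.0269P*, so P* = 4.62/0.0269 = 172.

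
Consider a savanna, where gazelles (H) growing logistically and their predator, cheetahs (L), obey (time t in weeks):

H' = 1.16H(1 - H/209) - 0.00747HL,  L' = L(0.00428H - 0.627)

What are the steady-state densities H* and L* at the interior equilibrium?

H* ≈ 146, L* ≈ 46.4

From dL/dt = 0 with L > 0: 0.00428H* = 0.627, so H* = 146.
Substitute into dH/dt = 0: 1.16(1 - 146/209) = 0.00747L*.
The bracket is 0.299, giving L* = 0.347/0.00747 = 46.4.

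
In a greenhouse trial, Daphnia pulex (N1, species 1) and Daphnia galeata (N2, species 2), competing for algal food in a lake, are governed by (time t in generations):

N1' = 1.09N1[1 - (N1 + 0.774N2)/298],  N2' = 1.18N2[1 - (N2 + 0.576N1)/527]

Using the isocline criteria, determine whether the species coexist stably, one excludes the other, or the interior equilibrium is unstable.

Compare the nullcline intercepts: K1/α12 = 298/0.774 = 385 < K2 = 527; K2/α21 = 527/0.576 = 915 > K1 = 298.
Since the inequalities point opposite ways, species 2 can invade but species 1 cannot.

species 2 excludes species 1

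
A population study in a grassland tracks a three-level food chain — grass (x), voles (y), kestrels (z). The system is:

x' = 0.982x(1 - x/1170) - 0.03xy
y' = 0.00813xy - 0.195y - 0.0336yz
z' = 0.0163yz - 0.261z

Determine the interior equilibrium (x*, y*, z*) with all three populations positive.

x* ≈ 598, y* ≈ 16, z* ≈ 139

From dz/dt = 0: 0.0163y* = 0.261, so y* = 16.
From dx/dt = 0: 0.982(1 - x*/1170) = 0.03·16, giving x* = 1170·(1 - 0.489) = 598.
From dy/dt = 0: 0.00813·598 - 0.195 = 0.0336z*, so z* = 4.66/0.0336 = 139.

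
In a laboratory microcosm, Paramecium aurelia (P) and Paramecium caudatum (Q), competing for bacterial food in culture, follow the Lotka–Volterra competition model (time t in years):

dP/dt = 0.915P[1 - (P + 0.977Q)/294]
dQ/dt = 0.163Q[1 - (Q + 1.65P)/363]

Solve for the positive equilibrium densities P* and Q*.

P* ≈ 99.1, Q* ≈ 199

Setting both brackets to zero gives the nullclines P + 0.977Q = 294 and 1.65P + Q = 363.
Substituting Q = 363 - 1.65P into the first: P(1 - 0.977·1.65) = 294 - 0.977·363.
So P* = -60.7/-0.612 = 99.1, and then Q* = 363 - 1.65·99.1 = 199.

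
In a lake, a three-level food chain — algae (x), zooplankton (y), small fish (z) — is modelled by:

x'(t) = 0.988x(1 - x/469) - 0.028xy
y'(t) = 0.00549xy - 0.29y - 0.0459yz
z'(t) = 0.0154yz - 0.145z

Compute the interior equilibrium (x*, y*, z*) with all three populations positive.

From dz/dt = 0: 0.0154y* = 0.145, so y* = 9.42.
From dx/dt = 0: 0.988(1 - x*/469) = 0.028·9.42, giving x* = 469·(1 - 0.267) = 344.
From dy/dt = 0: 0.00549·344 - 0.29 = 0.0459z*, so z* = 1.6/0.0459 = 34.8.

x* ≈ 344, y* ≈ 9.42, z* ≈ 34.8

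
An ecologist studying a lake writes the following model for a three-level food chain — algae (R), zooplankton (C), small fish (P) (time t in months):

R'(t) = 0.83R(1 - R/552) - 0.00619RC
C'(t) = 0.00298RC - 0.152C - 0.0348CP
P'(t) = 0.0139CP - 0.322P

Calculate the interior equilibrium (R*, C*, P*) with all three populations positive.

R* ≈ 457, C* ≈ 23.2, P* ≈ 34.7

From dP/dt = 0: 0.0139C* = 0.322, so C* = 23.2.
From dR/dt = 0: 0.83(1 - R*/552) = 0.00619·23.2, giving R* = 552·(1 - 0.173) = 457.
From dC/dt = 0: 0.00298·457 - 0.152 = 0.0348P*, so P* = 1.21/0.0348 = 34.7.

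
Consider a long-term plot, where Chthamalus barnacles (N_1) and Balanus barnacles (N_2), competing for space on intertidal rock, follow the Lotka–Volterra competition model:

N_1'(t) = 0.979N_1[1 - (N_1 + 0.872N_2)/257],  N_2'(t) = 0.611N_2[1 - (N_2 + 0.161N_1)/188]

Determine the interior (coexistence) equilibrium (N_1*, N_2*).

Setting both brackets to zero gives the nullclines N_1 + 0.872N_2 = 257 and 0.161N_1 + N_2 = 188.
Substituting N_2 = 188 - 0.161N_1 into the first: N_1(1 - 0.872·0.161) = 257 - 0.872·188.
So N_1* = 93.1/0.86 = 108, and then N_2* = 188 - 0.161·108 = 171.

N_1* ≈ 108, N_2* ≈ 171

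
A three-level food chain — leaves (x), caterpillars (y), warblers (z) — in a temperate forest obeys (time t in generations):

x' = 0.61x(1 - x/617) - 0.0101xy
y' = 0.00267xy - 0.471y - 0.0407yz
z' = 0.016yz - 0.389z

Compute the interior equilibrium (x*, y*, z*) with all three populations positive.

x* ≈ 369, y* ≈ 24.3, z* ≈ 12.6

From dz/dt = 0: 0.016y* = 0.389, so y* = 24.3.
From dx/dt = 0: 0.61(1 - x*/617) = 0.0101·24.3, giving x* = 617·(1 - 0.403) = 369.
From dy/dt = 0: 0.00267·369 - 0.471 = 0.0407z*, so z* = 0.513/0.0407 = 12.6.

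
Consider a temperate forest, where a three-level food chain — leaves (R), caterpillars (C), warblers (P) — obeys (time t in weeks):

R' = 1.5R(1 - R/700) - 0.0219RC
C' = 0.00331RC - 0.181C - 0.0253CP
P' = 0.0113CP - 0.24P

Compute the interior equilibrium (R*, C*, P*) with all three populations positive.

From dP/dt = 0: 0.0113C* = 0.24, so C* = 21.2.
From dR/dt = 0: 1.5(1 - R*/700) = 0.0219·21.2, giving R* = 700·(1 - 0.31) = 483.
From dC/dt = 0: 0.00331·483 - 0.181 = 0.0253P*, so P* = 1.42/0.0253 = 56.

R* ≈ 483, C* ≈ 21.2, P* ≈ 56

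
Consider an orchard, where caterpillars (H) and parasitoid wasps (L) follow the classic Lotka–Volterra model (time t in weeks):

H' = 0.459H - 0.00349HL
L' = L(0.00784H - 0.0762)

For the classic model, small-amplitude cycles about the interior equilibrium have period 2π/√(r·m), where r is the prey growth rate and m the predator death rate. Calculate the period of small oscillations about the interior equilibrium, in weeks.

Here r = 0.459 and m = 0.0762, so r·m = 0.035.
ω = √0.035 = 0.187 per week, hence T = 2π/ω ≈ 33.6 weeks.

T ≈ 33.6 weeks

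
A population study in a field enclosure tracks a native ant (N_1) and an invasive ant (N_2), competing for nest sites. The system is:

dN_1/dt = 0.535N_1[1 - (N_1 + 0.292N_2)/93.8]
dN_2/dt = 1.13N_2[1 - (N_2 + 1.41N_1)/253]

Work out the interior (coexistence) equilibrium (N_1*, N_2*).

Setting both brackets to zero gives the nullclines N_1 + 0.292N_2 = 93.8 and 1.41N_1 + N_2 = 253.
Substituting N_2 = 253 - 1.41N_1 into the first: N_1(1 - 0.292·1.41) = 93.8 - 0.292·253.
So N_1* = 19.9/0.588 = 33.9, and then N_2* = 253 - 1.41·33.9 = 205.

N_1* ≈ 33.9, N_2* ≈ 205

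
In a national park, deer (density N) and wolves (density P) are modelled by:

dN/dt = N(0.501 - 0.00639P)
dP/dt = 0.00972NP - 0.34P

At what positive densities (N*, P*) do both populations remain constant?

N* ≈ 35, P* ≈ 78.4

Set dP/dt = 0 with P > 0: 0.00972N - 0.34 = 0, so N* = 0.34/0.00972 = 35.
Set dN/dt = 0 with N > 0: 0.501 - 0.00639P = 0, so P* = 0.501/0.00639 = 78.4.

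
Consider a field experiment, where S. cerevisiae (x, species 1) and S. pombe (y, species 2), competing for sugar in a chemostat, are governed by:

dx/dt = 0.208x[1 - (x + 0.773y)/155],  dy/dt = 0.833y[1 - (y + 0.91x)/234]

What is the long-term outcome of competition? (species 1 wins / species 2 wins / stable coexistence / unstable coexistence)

species 2 excludes species 1

Compare the nullcline intercepts: K1/α12 = 155/0.773 = 201 < K2 = 234; K2/α21 = 234/0.91 = 257 > K1 = 155.
Since the inequalities point opposite ways, species 2 can invade but species 1 cannot.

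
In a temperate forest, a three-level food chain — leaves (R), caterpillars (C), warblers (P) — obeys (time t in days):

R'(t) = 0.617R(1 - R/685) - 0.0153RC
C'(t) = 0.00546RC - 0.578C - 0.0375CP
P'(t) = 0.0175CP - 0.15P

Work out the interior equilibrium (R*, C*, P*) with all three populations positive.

From dP/dt = 0: 0.0175C* = 0.15, so C* = 8.57.
From dR/dt = 0: 0.617(1 - R*/685) = 0.0153·8.57, giving R* = 685·(1 - 0.213) = 539.
From dC/dt = 0: 0.00546·539 - 0.578 = 0.0375P*, so P* = 2.37/0.0375 = 63.1.

R* ≈ 539, C* ≈ 8.57, P* ≈ 63.1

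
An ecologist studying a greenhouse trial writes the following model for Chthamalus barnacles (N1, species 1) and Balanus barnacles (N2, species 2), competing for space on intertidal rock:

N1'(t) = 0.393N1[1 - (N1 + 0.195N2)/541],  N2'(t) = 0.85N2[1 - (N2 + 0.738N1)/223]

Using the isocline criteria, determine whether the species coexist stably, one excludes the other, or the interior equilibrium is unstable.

Compare the nullcline intercepts: K1/α12 = 541/0.195 = 2770 > K2 = 223; K2/α21 = 223/0.738 = 302 < K1 = 541.
Since the inequalities point opposite ways, species 1 can invade but species 2 cannot.

species 1 excludes species 2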